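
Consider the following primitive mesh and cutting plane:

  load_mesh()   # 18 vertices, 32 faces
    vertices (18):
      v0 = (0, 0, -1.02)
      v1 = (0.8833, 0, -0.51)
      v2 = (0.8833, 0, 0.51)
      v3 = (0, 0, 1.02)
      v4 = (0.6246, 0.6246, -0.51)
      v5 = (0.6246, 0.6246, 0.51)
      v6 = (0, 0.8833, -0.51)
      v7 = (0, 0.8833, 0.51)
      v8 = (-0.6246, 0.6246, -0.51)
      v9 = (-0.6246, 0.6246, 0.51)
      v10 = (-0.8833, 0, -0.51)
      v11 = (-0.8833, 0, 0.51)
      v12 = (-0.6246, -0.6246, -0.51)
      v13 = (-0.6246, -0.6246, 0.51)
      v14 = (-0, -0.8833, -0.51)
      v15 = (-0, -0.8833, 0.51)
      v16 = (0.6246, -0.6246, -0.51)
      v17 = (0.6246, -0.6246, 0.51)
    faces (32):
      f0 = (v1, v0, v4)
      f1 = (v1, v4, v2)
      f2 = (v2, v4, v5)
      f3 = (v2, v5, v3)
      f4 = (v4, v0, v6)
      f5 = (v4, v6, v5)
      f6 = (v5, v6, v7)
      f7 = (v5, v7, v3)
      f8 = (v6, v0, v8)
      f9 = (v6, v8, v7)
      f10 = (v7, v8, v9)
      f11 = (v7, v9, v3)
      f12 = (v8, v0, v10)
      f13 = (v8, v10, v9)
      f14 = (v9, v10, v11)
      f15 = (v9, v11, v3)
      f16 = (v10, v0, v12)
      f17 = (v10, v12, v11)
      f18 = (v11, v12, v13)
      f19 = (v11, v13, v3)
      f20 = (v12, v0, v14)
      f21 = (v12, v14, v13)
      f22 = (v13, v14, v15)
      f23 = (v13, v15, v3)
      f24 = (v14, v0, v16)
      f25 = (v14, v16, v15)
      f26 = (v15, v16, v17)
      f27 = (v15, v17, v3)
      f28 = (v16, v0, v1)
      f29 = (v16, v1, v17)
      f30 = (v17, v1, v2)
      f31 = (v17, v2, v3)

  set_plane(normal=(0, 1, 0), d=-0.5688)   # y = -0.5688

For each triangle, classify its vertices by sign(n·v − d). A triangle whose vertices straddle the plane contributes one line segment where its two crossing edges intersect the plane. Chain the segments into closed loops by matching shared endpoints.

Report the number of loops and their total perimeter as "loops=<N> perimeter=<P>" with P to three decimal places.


Straddling triangles (12 of 32):
  (v10,v0,v12) [++-] → (-0.5688, -0.5688, -0.555562)–(-0.647712, -0.5688, -0.51)  len=0.0911
  (v10,v12,v11) [+-+] → (-0.647712, -0.5688, -0.51)–(-0.647712, -0.5688, -0.418876)  len=0.0911
  (v11,v12,v13) [+--] → (-0.647712, -0.5688, -0.418876)–(-0.647712, -0.5688, 0.51)  len=0.9289
  (v11,v13,v3) [+-+] → (-0.647712, -0.5688, 0.51)–(-0.5688, -0.5688, 0.555562)  len=0.0911
  (v12,v0,v14) [-+-] → (-0.5688, -0.5688, -0.555562)–(0, -0.5688, -0.691586)  len=0.5848
  (v13,v15,v3) [--+] → (0, -0.5688, 0.691586)–(-0.5688, -0.5688, 0.555562)  len=0.5848
  (v14,v0,v16) [-+-] → (0, -0.5688, -0.691586)–(0.5688, -0.5688, -0.555562)  len=0.5848
  (v15,v17,v3) [--+] → (0.5688, -0.5688, 0.555562)–(0, -0.5688, 0.691586)  len=0.5848
  (v16,v0,v1) [-++] → (0.5688, -0.5688, -0.555562)–(0.647712, -0.5688, -0.51)  len=0.0911
  (v16,v1,v17) [-+-] → (0.647712, -0.5688, -0.51)–(0.647712, -0.5688, 0.418876)  len=0.9289
  (v17,v1,v2) [-++] → (0.647712, -0.5688, 0.418876)–(0.647712, -0.5688, 0.51)  len=0.0911
  (v17,v2,v3) [-++] → (0.647712, -0.5688, 0.51)–(0.5688, -0.5688, 0.555562)  len=0.0911

Chained into 1 loop(s):
  loop 1: 12 segments, perimeter = 4.7438
Total perimeter = 4.744

loops=1 perimeter=4.744


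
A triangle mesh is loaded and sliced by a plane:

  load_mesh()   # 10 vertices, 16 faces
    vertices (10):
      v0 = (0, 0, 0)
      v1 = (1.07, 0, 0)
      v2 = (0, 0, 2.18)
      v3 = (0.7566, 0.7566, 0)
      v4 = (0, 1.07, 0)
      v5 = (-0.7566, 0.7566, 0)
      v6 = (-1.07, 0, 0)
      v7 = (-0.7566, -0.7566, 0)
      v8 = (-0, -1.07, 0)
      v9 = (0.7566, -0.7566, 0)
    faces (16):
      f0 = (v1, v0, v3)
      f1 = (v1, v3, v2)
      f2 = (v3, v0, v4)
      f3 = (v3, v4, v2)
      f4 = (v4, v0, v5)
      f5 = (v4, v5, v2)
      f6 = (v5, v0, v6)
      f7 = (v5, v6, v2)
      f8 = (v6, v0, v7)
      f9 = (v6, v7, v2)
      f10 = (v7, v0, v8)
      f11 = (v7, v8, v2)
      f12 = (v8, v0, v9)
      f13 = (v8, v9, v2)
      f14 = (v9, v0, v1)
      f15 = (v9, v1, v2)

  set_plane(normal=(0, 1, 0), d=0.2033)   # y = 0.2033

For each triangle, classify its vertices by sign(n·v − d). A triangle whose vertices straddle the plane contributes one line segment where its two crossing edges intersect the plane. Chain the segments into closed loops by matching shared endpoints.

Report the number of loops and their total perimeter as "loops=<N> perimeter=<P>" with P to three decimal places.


Straddling triangles (8 of 16):
  (v1,v0,v3) [--+] → (0.2033, 0.2033, 0)–(0.985789, 0.2033, 0)  len=0.7825
  (v1,v3,v2) [-+-] → (0.985789, 0.2033, 0)–(0.2033, 0.2033, 1.59423)  len=1.7759
  (v3,v0,v4) [+-+] → (0.2033, 0.2033, 0)–(0, 0.2033, 0)  len=0.2033
  (v3,v4,v2) [++-] → (0, 0.2033, 1.7658)–(0.2033, 0.2033, 1.59423)  len=0.2660
  (v4,v0,v5) [+-+] → (0, 0.2033, 0)–(-0.2033, 0.2033, 0)  len=0.2033
  (v4,v5,v2) [++-] → (-0.2033, 0.2033, 1.59423)–(0, 0.2033, 1.7658)  len=0.2660
  (v5,v0,v6) [+--] → (-0.2033, 0.2033, 0)–(-0.985789, 0.2033, 0)  len=0.7825
  (v5,v6,v2) [+--] → (-0.985789, 0.2033, 0)–(-0.2033, 0.2033, 1.59423)  len=1.7759

Chained into 1 loop(s):
  loop 1: 8 segments, perimeter = 6.0554
Total perimeter = 6.055

loops=1 perimeter=6.055


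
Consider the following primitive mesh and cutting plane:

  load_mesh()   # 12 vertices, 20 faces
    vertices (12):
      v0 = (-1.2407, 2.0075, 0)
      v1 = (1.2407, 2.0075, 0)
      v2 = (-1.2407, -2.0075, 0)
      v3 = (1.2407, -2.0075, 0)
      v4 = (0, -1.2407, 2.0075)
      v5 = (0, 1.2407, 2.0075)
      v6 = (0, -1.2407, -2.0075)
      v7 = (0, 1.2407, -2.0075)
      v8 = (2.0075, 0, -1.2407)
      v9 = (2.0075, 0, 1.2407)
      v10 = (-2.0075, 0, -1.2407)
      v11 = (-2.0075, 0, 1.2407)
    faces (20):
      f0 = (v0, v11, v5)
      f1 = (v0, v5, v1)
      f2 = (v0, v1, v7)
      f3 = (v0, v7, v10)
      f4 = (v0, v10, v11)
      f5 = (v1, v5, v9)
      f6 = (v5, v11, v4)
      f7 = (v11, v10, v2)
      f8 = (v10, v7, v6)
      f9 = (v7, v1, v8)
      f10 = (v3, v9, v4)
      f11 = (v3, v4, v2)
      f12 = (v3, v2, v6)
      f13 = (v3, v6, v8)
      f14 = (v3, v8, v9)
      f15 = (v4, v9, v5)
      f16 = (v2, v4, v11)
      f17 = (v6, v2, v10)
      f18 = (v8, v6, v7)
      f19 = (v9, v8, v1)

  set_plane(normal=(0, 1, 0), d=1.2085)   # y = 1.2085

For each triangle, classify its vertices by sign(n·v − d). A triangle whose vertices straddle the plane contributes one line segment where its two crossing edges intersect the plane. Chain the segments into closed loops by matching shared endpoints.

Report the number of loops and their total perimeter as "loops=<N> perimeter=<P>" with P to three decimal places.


Straddling triangles (10 of 20):
  (v0,v11,v5) [+-+] → (-1.54589, 1.2085, 0.493808)–(-0.0521008, 1.2085, 1.9876)  len=2.1125
  (v0,v7,v10) [++-] → (-0.0521008, 1.2085, -1.9876)–(-1.54589, 1.2085, -0.493808)  len=2.1125
  (v0,v10,v11) [+--] → (-1.54589, 1.2085, -0.493808)–(-1.54589, 1.2085, 0.493808)  len=0.9876
  (v1,v5,v9) [++-] → (0.0521008, 1.2085, 1.9876)–(1.54589, 1.2085, 0.493808)  len=2.1125
  (v5,v11,v4) [+--] → (-0.0521008, 1.2085, 1.9876)–(0, 1.2085, 2.0075)  len=0.0558
  (v10,v7,v6) [-+-] → (-0.0521008, 1.2085, -1.9876)–(0, 1.2085, -2.0075)  len=0.0558
  (v7,v1,v8) [++-] → (1.54589, 1.2085, -0.493808)–(0.0521008, 1.2085, -1.9876)  len=2.1125
  (v4,v9,v5) [--+] → (0.0521008, 1.2085, 1.9876)–(0, 1.2085, 2.0075)  len=0.0558
  (v8,v6,v7) [--+] → (0, 1.2085, -2.0075)–(0.0521008, 1.2085, -1.9876)  len=0.0558
  (v9,v8,v1) [--+] → (1.54589, 1.2085, -0.493808)–(1.54589, 1.2085, 0.493808)  len=0.9876

Chained into 1 loop(s):
  loop 1: 10 segments, perimeter = 10.6485
Total perimeter = 10.648

loops=1 perimeter=10.648


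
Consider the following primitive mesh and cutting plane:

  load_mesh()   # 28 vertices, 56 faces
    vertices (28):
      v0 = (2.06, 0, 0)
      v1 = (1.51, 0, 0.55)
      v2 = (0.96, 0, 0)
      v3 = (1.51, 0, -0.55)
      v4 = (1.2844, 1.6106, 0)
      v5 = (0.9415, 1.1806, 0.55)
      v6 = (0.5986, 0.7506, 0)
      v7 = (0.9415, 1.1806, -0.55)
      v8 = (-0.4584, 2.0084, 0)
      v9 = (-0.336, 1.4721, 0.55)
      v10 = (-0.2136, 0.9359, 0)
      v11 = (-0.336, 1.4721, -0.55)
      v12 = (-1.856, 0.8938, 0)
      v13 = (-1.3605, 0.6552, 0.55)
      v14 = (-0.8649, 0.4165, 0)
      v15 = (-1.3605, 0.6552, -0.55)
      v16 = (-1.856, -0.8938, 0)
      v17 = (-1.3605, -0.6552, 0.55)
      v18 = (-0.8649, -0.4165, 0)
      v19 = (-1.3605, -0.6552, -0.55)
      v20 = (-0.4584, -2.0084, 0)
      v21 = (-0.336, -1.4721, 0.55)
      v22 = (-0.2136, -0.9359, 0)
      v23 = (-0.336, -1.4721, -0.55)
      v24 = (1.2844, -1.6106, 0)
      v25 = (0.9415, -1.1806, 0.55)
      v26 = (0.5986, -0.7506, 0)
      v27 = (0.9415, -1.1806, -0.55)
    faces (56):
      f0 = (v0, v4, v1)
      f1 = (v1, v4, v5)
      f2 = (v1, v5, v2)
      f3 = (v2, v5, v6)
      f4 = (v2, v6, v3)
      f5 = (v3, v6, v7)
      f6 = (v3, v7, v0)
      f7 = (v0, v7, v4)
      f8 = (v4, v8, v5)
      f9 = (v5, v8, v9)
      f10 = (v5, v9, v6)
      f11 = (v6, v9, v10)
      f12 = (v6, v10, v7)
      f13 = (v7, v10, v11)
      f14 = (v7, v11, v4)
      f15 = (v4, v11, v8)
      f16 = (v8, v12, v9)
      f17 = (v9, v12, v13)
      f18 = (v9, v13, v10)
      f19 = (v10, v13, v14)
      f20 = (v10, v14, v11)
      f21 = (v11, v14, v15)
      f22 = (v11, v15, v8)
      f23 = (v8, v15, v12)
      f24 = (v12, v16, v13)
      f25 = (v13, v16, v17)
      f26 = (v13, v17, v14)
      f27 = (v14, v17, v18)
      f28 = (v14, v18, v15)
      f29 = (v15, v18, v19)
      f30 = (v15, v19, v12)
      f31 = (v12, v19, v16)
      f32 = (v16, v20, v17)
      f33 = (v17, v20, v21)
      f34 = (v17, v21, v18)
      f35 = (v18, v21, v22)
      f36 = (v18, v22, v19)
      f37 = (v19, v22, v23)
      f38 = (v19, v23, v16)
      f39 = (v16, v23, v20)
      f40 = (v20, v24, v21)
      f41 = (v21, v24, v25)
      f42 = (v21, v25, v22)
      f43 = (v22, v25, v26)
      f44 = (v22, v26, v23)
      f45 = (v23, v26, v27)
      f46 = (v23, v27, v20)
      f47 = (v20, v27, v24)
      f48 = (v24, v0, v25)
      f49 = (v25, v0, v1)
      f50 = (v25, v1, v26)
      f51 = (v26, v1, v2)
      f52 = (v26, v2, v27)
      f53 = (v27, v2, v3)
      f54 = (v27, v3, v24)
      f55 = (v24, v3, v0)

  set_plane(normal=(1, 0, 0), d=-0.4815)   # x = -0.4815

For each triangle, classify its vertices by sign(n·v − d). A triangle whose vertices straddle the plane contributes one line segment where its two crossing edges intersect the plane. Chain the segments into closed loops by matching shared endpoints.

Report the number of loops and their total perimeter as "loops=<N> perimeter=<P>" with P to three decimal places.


loops=2 perimeter=6.714

Straddling triangles (16 of 56):
  (v8,v12,v9) [+-+] → (-0.4815, 1.98998, 0)–(-0.4815, 1.41674, 0.497352)  len=0.7589
  (v9,v12,v13) [+--] → (-0.4815, 1.41674, 0.497352)–(-0.4815, 1.35608, 0.55)  len=0.0803
  (v9,v13,v10) [+-+] → (-0.4815, 1.35608, 0.55)–(-0.4815, 0.870332, 0.128472)  len=0.6431
  (v10,v13,v14) [+--] → (-0.4815, 0.870332, 0.128472)–(-0.4815, 0.722255, 0)  len=0.1960
  (v10,v14,v11) [+-+] → (-0.4815, 0.722255, 0)–(-0.4815, 1.18171, -0.398695)  len=0.6083
  (v11,v14,v15) [+--] → (-0.4815, 1.18171, -0.398695)–(-0.4815, 1.35608, -0.55)  len=0.2309
  (v11,v15,v8) [+-+] → (-0.4815, 1.35608, -0.55)–(-0.4815, 1.97375, -0.0140838)  len=0.8178
  (v8,v15,v12) [+--] → (-0.4815, 1.97375, -0.0140838)–(-0.4815, 1.98998, 0)  len=0.0215
  (v16,v20,v17) [-+-] → (-0.4815, -1.98998, 0)–(-0.4815, -1.97375, 0.0140838)  len=0.0215
  (v17,v20,v21) [-++] → (-0.4815, -1.97375, 0.0140838)–(-0.4815, -1.35608, 0.55)  len=0.8178
  (v17,v21,v18) [-+-] → (-0.4815, -1.35608, 0.55)–(-0.4815, -1.18171, 0.398695)  len=0.2309
  (v18,v21,v22) [-++] → (-0.4815, -1.18171, 0.398695)–(-0.4815, -0.722255, 0)  len=0.6083
  (v18,v22,v19) [-+-] → (-0.4815, -0.722255, 0)–(-0.4815, -0.870332, -0.128472)  len=0.1960
  (v19,v22,v23) [-++] → (-0.4815, -0.870332, -0.128472)–(-0.4815, -1.35608, -0.55)  len=0.6431
  (v19,v23,v16) [-+-] → (-0.4815, -1.35608, -0.55)–(-0.4815, -1.41674, -0.497352)  len=0.0803
  (v16,v23,v20) [-++] → (-0.4815, -1.41674, -0.497352)–(-0.4815, -1.98998, 0)  len=0.7589

Chained into 2 loop(s):
  loop 1: 8 segments, perimeter = 3.3569
  loop 2: 8 segments, perimeter = 3.3569
Total perimeter = 6.714


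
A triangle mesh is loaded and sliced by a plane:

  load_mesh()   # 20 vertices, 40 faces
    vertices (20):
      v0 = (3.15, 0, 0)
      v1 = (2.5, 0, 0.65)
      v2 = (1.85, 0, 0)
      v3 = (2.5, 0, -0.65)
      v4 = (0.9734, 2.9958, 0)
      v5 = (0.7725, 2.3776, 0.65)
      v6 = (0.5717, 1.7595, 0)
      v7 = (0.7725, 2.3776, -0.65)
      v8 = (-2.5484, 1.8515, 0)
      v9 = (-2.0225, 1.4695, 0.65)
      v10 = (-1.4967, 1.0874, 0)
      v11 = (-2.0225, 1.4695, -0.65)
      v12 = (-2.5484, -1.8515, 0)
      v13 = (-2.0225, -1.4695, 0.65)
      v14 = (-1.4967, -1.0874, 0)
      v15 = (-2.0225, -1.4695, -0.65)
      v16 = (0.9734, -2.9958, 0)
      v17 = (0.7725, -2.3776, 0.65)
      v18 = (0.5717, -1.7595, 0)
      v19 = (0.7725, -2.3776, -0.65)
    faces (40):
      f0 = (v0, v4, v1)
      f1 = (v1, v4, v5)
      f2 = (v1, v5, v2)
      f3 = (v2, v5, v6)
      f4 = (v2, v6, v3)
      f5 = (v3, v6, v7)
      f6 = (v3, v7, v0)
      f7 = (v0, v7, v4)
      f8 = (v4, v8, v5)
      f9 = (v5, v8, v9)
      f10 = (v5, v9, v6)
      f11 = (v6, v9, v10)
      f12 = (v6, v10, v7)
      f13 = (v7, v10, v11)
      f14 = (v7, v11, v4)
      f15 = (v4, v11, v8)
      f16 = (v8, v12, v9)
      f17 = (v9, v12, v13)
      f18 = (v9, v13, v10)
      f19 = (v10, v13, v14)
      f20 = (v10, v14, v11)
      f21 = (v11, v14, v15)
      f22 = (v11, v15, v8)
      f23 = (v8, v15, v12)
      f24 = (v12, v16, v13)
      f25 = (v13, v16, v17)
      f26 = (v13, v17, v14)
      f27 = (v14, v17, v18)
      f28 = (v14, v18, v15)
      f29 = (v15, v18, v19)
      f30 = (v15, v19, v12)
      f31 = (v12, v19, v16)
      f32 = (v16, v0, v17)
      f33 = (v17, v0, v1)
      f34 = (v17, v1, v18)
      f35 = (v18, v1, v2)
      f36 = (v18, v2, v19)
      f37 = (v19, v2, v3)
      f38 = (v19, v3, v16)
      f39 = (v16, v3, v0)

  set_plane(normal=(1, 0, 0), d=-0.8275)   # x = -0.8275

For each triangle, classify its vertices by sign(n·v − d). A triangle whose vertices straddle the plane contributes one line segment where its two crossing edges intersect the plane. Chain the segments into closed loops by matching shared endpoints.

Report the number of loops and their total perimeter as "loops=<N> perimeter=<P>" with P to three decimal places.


loops=2 perimeter=6.827

Straddling triangles (16 of 40):
  (v4,v8,v5) [+-+] → (-0.8275, 2.41065, 0)–(-0.8275, 2.12413, 0.336832)  len=0.4422
  (v5,v8,v9) [+--] → (-0.8275, 2.12413, 0.336832)–(-0.8275, 1.85776, 0.65)  len=0.4111
  (v5,v9,v6) [+-+] → (-0.8275, 1.85776, 0.65)–(-0.8275, 1.60309, 0.350582)  len=0.3931
  (v6,v9,v10) [+--] → (-0.8275, 1.60309, 0.350582)–(-0.8275, 1.30485, 0)  len=0.4603
  (v6,v10,v7) [+-+] → (-0.8275, 1.30485, 0)–(-0.8275, 1.46789, -0.191689)  len=0.2516
  (v7,v10,v11) [+--] → (-0.8275, 1.46789, -0.191689)–(-0.8275, 1.85776, -0.65)  len=0.6017
  (v7,v11,v4) [+-+] → (-0.8275, 1.85776, -0.65)–(-0.8275, 2.07831, -0.390729)  len=0.3404
  (v4,v11,v8) [+--] → (-0.8275, 2.07831, -0.390729)–(-0.8275, 2.41065, 0)  len=0.5130
  (v12,v16,v13) [-+-] → (-0.8275, -2.41065, 0)–(-0.8275, -2.07831, 0.390729)  len=0.5130
  (v13,v16,v17) [-++] → (-0.8275, -2.07831, 0.390729)–(-0.8275, -1.85776, 0.65)  len=0.3404
  (v13,v17,v14) [-+-] → (-0.8275, -1.85776, 0.65)–(-0.8275, -1.46789, 0.191689)  len=0.6017
  (v14,v17,v18) [-++] → (-0.8275, -1.46789, 0.191689)–(-0.8275, -1.30485, 0)  len=0.2516
  (v14,v18,v15) [-+-] → (-0.8275, -1.30485, 0)–(-0.8275, -1.60309, -0.350582)  len=0.4603
  (v15,v18,v19) [-++] → (-0.8275, -1.60309, -0.350582)–(-0.8275, -1.85776, -0.65)  len=0.3931
  (v15,v19,v12) [-+-] → (-0.8275, -1.85776, -0.65)–(-0.8275, -2.12413, -0.336832)  len=0.4111
  (v12,v19,v16) [-++] → (-0.8275, -2.12413, -0.336832)–(-0.8275, -2.41065, 0)  len=0.4422

Chained into 2 loop(s):
  loop 1: 8 segments, perimeter = 3.4134
  loop 2: 8 segments, perimeter = 3.4134
Total perimeter = 6.827


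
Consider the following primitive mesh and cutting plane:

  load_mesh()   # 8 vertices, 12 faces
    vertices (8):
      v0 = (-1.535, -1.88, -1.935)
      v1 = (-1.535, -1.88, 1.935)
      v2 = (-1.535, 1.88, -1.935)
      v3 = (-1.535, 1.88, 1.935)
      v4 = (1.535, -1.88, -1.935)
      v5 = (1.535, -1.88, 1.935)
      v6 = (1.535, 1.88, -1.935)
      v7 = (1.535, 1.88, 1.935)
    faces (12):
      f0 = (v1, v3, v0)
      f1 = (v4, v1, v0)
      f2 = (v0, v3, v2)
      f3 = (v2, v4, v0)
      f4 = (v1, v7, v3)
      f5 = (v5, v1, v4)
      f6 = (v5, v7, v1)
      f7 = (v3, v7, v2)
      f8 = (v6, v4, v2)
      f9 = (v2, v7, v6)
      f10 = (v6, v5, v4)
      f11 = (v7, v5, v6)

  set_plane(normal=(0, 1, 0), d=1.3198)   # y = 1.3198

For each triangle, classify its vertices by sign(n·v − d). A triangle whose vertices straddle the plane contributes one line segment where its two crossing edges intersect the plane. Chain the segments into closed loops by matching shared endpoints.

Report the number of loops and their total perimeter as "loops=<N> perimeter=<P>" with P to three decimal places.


loops=1 perimeter=13.880

Straddling triangles (8 of 12):
  (v1,v3,v0) [-+-] → (-1.535, 1.3198, 1.935)–(-1.535, 1.3198, 1.35841)  len=0.5766
  (v0,v3,v2) [-++] → (-1.535, 1.3198, 1.35841)–(-1.535, 1.3198, -1.935)  len=3.2934
  (v2,v4,v0) [+--] → (-1.0776, 1.3198, -1.935)–(-1.535, 1.3198, -1.935)  len=0.4574
  (v1,v7,v3) [-++] → (1.0776, 1.3198, 1.935)–(-1.535, 1.3198, 1.935)  len=2.6126
  (v5,v7,v1) [-+-] → (1.535, 1.3198, 1.935)–(1.0776, 1.3198, 1.935)  len=0.4574
  (v6,v4,v2) [+-+] → (1.535, 1.3198, -1.935)–(-1.0776, 1.3198, -1.935)  len=2.6126
  (v6,v5,v4) [+--] → (1.535, 1.3198, -1.35841)–(1.535, 1.3198, -1.935)  len=0.5766
  (v7,v5,v6) [+-+] → (1.535, 1.3198, 1.935)–(1.535, 1.3198, -1.35841)  len=3.2934

Chained into 1 loop(s):
  loop 1: 8 segments, perimeter = 13.8800
Total perimeter = 13.880


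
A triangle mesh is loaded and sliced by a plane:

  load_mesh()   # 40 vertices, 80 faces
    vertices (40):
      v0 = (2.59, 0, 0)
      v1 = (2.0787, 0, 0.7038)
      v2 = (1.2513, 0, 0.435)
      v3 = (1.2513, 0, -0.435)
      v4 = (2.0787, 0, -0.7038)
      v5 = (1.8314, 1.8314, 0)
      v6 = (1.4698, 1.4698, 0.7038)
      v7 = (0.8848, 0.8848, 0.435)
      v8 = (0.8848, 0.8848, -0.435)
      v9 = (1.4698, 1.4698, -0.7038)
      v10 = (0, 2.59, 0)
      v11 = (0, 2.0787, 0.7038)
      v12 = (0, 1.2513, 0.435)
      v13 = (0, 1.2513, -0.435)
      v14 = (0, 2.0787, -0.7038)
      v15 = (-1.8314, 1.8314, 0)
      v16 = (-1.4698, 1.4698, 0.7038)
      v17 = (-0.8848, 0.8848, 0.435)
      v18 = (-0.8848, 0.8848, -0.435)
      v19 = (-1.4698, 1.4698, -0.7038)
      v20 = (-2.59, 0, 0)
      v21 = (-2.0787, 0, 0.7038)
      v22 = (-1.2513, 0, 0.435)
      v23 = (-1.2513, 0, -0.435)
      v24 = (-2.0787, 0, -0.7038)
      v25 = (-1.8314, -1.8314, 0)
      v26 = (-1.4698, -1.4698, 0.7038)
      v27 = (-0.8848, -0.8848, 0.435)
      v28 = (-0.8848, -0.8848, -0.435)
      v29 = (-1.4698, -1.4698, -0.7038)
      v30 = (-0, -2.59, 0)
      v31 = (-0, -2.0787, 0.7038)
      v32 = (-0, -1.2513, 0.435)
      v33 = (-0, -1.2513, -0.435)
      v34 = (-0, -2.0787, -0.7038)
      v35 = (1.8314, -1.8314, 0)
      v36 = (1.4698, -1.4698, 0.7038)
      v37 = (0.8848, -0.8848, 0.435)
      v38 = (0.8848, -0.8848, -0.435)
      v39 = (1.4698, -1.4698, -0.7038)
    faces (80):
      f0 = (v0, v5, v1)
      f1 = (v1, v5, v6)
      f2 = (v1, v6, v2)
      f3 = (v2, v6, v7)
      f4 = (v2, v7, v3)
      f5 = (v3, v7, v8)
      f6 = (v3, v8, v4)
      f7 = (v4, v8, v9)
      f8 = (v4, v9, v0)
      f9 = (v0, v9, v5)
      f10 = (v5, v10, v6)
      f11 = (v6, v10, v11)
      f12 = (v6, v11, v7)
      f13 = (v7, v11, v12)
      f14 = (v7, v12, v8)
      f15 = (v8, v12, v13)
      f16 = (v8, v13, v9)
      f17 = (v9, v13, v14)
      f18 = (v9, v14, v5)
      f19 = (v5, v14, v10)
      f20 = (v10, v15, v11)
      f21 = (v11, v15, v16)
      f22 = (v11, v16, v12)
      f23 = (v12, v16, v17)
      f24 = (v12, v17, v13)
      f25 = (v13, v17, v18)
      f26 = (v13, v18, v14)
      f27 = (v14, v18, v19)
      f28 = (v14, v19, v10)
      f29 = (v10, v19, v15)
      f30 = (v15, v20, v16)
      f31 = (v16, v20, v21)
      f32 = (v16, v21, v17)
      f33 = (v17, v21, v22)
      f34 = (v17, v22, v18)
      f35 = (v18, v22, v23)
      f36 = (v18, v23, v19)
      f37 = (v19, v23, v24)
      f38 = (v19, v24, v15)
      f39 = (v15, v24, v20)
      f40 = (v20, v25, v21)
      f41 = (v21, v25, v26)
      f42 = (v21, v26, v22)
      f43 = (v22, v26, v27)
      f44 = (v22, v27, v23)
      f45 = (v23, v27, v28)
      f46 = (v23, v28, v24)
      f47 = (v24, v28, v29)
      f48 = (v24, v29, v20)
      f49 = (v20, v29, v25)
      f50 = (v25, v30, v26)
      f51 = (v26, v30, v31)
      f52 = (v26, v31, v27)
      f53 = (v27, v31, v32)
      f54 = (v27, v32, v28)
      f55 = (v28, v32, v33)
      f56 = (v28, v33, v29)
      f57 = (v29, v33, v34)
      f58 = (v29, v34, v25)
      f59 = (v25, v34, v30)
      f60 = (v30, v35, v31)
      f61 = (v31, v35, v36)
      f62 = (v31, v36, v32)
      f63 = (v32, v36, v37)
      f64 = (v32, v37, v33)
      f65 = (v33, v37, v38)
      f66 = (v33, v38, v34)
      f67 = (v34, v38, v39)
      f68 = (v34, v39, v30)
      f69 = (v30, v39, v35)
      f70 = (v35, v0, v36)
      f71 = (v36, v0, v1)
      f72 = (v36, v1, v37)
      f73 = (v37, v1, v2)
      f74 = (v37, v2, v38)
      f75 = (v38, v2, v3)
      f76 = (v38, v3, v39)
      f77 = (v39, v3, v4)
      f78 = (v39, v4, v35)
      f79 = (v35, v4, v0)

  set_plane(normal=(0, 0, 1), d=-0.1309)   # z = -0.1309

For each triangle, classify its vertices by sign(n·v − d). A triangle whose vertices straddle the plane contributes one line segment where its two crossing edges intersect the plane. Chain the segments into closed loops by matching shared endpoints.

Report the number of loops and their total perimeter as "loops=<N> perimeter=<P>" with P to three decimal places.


Straddling triangles (32 of 80):
  (v2,v7,v3) [++-] → (1.12319, 0.309273, -0.1309)–(1.2513, 0, -0.1309)  len=0.3348
  (v3,v7,v8) [-+-] → (1.12319, 0.309273, -0.1309)–(0.8848, 0.8848, -0.1309)  len=0.6229
  (v4,v9,v0) [--+] → (2.38165, 0.273369, -0.1309)–(2.4949, 0, -0.1309)  len=0.2959
  (v0,v9,v5) [+-+] → (2.38165, 0.273369, -0.1309)–(1.76415, 1.76415, -0.1309)  len=1.6136
  (v7,v12,v8) [++-] → (0.575527, 1.01291, -0.1309)–(0.8848, 0.8848, -0.1309)  len=0.3348
  (v8,v12,v13) [-+-] → (0.575527, 1.01291, -0.1309)–(0, 1.2513, -0.1309)  len=0.6229
  (v9,v14,v5) [--+] → (1.49078, 1.8774, -0.1309)–(1.76415, 1.76415, -0.1309)  len=0.2959
  (v5,v14,v10) [+-+] → (1.49078, 1.8774, -0.1309)–(0, 2.4949, -0.1309)  len=1.6136
  (v12,v17,v13) [++-] → (-0.309273, 1.12319, -0.1309)–(0, 1.2513, -0.1309)  len=0.3348
  (v13,v17,v18) [-+-] → (-0.309273, 1.12319, -0.1309)–(-0.8848, 0.8848, -0.1309)  len=0.6229
  (v14,v19,v10) [--+] → (-0.273369, 2.38165, -0.1309)–(0, 2.4949, -0.1309)  len=0.2959
  (v10,v19,v15) [+-+] → (-0.273369, 2.38165, -0.1309)–(-1.76415, 1.76415, -0.1309)  len=1.6136
  (v17,v22,v18) [++-] → (-1.01291, 0.575527, -0.1309)–(-0.8848, 0.8848, -0.1309)  len=0.3348
  (v18,v22,v23) [-+-] → (-1.01291, 0.575527, -0.1309)–(-1.2513, 0, -0.1309)  len=0.6229
  (v19,v24,v15) [--+] → (-1.8774, 1.49078, -0.1309)–(-1.76415, 1.76415, -0.1309)  len=0.2959
  (v15,v24,v20) [+-+] → (-1.8774, 1.49078, -0.1309)–(-2.4949, 0, -0.1309)  len=1.6136
  (v22,v27,v23) [++-] → (-1.12319, -0.309273, -0.1309)–(-1.2513, 0, -0.1309)  len=0.3348
  (v23,v27,v28) [-+-] → (-1.12319, -0.309273, -0.1309)–(-0.8848, -0.8848, -0.1309)  len=0.6229
  (v24,v29,v20) [--+] → (-2.38165, -0.273369, -0.1309)–(-2.4949, 0, -0.1309)  len=0.2959
  (v20,v29,v25) [+-+] → (-2.38165, -0.273369, -0.1309)–(-1.76415, -1.76415, -0.1309)  len=1.6136
  (v27,v32,v28) [++-] → (-0.575527, -1.01291, -0.1309)–(-0.8848, -0.8848, -0.1309)  len=0.3348
  (v28,v32,v33) [-+-] → (-0.575527, -1.01291, -0.1309)–(0, -1.2513, -0.1309)  len=0.6229
  (v29,v34,v25) [--+] → (-1.49078, -1.8774, -0.1309)–(-1.76415, -1.76415, -0.1309)  len=0.2959
  (v25,v34,v30) [+-+] → (-1.49078, -1.8774, -0.1309)–(0, -2.4949, -0.1309)  len=1.6136
  (v32,v37,v33) [++-] → (0.309273, -1.12319, -0.1309)–(0, -1.2513, -0.1309)  len=0.3348
  (v33,v37,v38) [-+-] → (0.309273, -1.12319, -0.1309)–(0.8848, -0.8848, -0.1309)  len=0.6229
  (v34,v39,v30) [--+] → (0.273369, -2.38165, -0.1309)–(0, -2.4949, -0.1309)  len=0.2959
  (v30,v39,v35) [+-+] → (0.273369, -2.38165, -0.1309)–(1.76415, -1.76415, -0.1309)  len=1.6136
  (v37,v2,v38) [++-] → (1.01291, -0.575527, -0.1309)–(0.8848, -0.8848, -0.1309)  len=0.3348
  (v38,v2,v3) [-+-] → (1.01291, -0.575527, -0.1309)–(1.2513, 0, -0.1309)  len=0.6229
  (v39,v4,v35) [--+] → (1.8774, -1.49078, -0.1309)–(1.76415, -1.76415, -0.1309)  len=0.2959
  (v35,v4,v0) [+-+] → (1.8774, -1.49078, -0.1309)–(2.4949, 0, -0.1309)  len=1.6136

Chained into 2 loop(s):
  loop 1: 16 segments, perimeter = 7.6616
  loop 2: 16 segments, perimeter = 15.2761
Total perimeter = 22.938

loops=2 perimeter=22.938


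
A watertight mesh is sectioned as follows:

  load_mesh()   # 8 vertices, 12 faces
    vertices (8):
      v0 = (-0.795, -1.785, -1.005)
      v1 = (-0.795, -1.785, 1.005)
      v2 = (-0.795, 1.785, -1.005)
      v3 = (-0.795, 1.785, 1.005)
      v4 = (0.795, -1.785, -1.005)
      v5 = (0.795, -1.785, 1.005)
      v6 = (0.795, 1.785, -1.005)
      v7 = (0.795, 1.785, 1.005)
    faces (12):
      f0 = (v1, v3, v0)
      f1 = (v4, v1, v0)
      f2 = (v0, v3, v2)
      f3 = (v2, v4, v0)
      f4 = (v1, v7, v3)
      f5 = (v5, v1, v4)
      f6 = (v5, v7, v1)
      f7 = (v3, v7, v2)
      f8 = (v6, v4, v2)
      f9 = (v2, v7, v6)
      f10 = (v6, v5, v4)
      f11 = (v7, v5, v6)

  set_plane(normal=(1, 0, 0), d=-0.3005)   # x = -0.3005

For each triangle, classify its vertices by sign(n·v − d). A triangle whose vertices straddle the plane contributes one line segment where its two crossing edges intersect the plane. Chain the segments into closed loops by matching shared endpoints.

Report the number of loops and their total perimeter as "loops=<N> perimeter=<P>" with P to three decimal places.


Straddling triangles (8 of 12):
  (v4,v1,v0) [+--] → (-0.3005, -1.785, 0.379877)–(-0.3005, -1.785, -1.005)  len=1.3849
  (v2,v4,v0) [-+-] → (-0.3005, 0.674708, -1.005)–(-0.3005, -1.785, -1.005)  len=2.4597
  (v1,v7,v3) [-+-] → (-0.3005, -0.674708, 1.005)–(-0.3005, 1.785, 1.005)  len=2.4597
  (v5,v1,v4) [+-+] → (-0.3005, -1.785, 1.005)–(-0.3005, -1.785, 0.379877)  len=0.6251
  (v5,v7,v1) [++-] → (-0.3005, -0.674708, 1.005)–(-0.3005, -1.785, 1.005)  len=1.1103
  (v3,v7,v2) [-+-] → (-0.3005, 1.785, 1.005)–(-0.3005, 1.785, -0.379877)  len=1.3849
  (v6,v4,v2) [++-] → (-0.3005, 0.674708, -1.005)–(-0.3005, 1.785, -1.005)  len=1.1103
  (v2,v7,v6) [-++] → (-0.3005, 1.785, -0.379877)–(-0.3005, 1.785, -1.005)  len=0.6251

Chained into 1 loop(s):
  loop 1: 8 segments, perimeter = 11.1600
Total perimeter = 11.160

loops=1 perimeter=11.160


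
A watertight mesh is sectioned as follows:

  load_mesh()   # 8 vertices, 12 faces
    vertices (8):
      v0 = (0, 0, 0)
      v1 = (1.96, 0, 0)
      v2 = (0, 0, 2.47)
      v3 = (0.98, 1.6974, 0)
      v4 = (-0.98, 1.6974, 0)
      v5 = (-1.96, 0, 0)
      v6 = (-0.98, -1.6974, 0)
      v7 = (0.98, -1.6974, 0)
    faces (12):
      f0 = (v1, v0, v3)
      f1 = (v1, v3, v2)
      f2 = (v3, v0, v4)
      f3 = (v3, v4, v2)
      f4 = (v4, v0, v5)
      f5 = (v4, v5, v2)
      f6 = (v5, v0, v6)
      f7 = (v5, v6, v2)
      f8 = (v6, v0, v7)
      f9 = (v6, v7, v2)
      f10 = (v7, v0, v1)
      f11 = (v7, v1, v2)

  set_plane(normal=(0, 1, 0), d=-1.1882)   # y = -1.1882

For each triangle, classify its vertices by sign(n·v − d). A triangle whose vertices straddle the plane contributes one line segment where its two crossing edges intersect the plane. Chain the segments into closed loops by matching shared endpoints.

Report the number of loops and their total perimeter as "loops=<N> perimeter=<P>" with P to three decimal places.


Straddling triangles (6 of 12):
  (v5,v0,v6) [++-] → (-0.686012, -1.1882, 0)–(-1.27399, -1.1882, 0)  len=0.5880
  (v5,v6,v2) [+-+] → (-1.27399, -1.1882, 0)–(-0.686012, -1.1882, 0.740971)  len=0.9459
  (v6,v0,v7) [-+-] → (-0.686012, -1.1882, 0)–(0.686012, -1.1882, 0)  len=1.3720
  (v6,v7,v2) [--+] → (0.686012, -1.1882, 0.740971)–(-0.686012, -1.1882, 0.740971)  len=1.3720
  (v7,v0,v1) [-++] → (0.686012, -1.1882, 0)–(1.27399, -1.1882, 0)  len=0.5880
  (v7,v1,v2) [-++] → (1.27399, -1.1882, 0)–(0.686012, -1.1882, 0.740971)  len=0.9459

Chained into 1 loop(s):
  loop 1: 6 segments, perimeter = 5.8118
Total perimeter = 5.812

loops=1 perimeter=5.812


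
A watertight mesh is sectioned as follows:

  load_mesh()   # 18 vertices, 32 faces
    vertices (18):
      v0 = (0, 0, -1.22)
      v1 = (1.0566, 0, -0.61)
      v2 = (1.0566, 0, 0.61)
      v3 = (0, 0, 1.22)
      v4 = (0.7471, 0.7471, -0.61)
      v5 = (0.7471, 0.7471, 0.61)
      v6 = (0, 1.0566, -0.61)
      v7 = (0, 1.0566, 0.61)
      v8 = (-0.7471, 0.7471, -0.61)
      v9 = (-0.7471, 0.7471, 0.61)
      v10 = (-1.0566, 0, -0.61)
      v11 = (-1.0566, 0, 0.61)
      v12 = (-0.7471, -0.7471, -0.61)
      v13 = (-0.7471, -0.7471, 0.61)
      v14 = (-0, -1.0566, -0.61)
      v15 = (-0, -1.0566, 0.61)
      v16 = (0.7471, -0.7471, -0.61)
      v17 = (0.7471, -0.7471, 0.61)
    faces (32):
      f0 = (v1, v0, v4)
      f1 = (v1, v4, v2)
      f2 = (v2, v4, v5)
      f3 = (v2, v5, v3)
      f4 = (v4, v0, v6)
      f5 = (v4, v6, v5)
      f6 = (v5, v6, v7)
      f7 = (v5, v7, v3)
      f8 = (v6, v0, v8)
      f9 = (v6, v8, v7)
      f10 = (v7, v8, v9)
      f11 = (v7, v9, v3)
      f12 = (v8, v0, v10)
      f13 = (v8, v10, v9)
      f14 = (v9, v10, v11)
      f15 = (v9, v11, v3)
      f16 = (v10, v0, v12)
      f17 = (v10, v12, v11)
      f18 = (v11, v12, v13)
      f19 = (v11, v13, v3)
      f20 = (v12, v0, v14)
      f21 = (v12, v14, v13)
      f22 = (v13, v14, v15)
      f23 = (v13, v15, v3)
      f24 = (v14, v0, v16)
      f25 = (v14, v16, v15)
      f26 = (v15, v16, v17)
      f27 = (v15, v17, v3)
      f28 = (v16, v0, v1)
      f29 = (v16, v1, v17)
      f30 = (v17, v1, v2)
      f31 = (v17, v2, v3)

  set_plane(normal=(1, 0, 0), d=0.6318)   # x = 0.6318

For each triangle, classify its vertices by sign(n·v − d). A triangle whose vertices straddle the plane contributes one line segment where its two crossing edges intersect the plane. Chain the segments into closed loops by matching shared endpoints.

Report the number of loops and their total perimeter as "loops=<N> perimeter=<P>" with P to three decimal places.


loops=1 perimeter=5.792

Straddling triangles (12 of 32):
  (v1,v0,v4) [+-+] → (0.6318, 0, -0.855247)–(0.6318, 0.6318, -0.704141)  len=0.6496
  (v2,v5,v3) [++-] → (0.6318, 0.6318, 0.704141)–(0.6318, 0, 0.855247)  len=0.6496
  (v4,v0,v6) [+--] → (0.6318, 0.6318, -0.704141)–(0.6318, 0.794865, -0.61)  len=0.1883
  (v4,v6,v5) [+-+] → (0.6318, 0.794865, -0.61)–(0.6318, 0.794865, 0.421717)  len=1.0317
  (v5,v6,v7) [+--] → (0.6318, 0.794865, 0.421717)–(0.6318, 0.794865, 0.61)  len=0.1883
  (v5,v7,v3) [+--] → (0.6318, 0.794865, 0.61)–(0.6318, 0.6318, 0.704141)  len=0.1883
  (v14,v0,v16) [--+] → (0.6318, -0.6318, -0.704141)–(0.6318, -0.794865, -0.61)  len=0.1883
  (v14,v16,v15) [-+-] → (0.6318, -0.794865, -0.61)–(0.6318, -0.794865, -0.421717)  len=0.1883
  (v15,v16,v17) [-++] → (0.6318, -0.794865, -0.421717)–(0.6318, -0.794865, 0.61)  len=1.0317
  (v15,v17,v3) [-+-] → (0.6318, -0.794865, 0.61)–(0.6318, -0.6318, 0.704141)  len=0.1883
  (v16,v0,v1) [+-+] → (0.6318, -0.6318, -0.704141)–(0.6318, 0, -0.855247)  len=0.6496
  (v17,v2,v3) [++-] → (0.6318, 0, 0.855247)–(0.6318, -0.6318, 0.704141)  len=0.6496

Chained into 1 loop(s):
  loop 1: 12 segments, perimeter = 5.7916
Total perimeter = 5.792


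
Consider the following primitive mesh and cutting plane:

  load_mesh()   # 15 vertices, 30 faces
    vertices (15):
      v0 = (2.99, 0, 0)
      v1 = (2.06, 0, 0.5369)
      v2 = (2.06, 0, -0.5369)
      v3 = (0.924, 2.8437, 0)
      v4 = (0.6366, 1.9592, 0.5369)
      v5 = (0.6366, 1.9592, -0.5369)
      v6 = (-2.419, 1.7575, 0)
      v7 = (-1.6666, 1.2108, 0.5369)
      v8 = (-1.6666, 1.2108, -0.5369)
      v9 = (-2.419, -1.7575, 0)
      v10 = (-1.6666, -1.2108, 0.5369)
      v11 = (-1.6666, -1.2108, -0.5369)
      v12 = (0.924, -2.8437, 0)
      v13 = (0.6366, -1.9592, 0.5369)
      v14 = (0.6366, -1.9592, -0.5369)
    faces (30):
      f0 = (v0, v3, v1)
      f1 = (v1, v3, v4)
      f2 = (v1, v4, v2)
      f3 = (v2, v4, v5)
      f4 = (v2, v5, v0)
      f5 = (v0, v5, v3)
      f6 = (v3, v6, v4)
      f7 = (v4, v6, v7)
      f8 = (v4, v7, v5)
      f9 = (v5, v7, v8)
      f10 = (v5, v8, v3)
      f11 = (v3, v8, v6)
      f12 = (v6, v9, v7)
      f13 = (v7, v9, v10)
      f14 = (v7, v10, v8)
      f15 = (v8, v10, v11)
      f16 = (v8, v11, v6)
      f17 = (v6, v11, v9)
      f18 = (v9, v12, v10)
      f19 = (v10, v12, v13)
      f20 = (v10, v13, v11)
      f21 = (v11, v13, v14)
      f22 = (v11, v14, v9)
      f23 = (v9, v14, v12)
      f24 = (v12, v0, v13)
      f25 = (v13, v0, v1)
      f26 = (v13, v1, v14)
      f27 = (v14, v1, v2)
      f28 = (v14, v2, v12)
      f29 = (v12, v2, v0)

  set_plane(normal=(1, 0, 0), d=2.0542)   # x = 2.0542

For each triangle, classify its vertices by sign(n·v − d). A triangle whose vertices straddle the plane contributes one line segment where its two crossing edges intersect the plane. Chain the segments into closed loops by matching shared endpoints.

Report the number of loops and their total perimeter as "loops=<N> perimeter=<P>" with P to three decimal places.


Straddling triangles (12 of 30):
  (v0,v3,v1) [+-+] → (2.0542, 1.28806, 0)–(2.0542, 0.0145189, 0.534159)  len=1.3810
  (v1,v3,v4) [+--] → (2.0542, 0.0145189, 0.534159)–(2.0542, 0.00798325, 0.5369)  len=0.0071
  (v1,v4,v2) [+-+] → (2.0542, 0.00798325, 0.5369)–(2.0542, 0.00798325, -0.532525)  len=1.0694
  (v2,v4,v5) [+--] → (2.0542, 0.00798325, -0.532525)–(2.0542, 0.00798325, -0.5369)  len=0.0044
  (v2,v5,v0) [+-+] → (2.0542, 0.00798325, -0.5369)–(2.0542, 0.779051, -0.213492)  len=0.8361
  (v0,v5,v3) [+--] → (2.0542, 0.779051, -0.213492)–(2.0542, 1.28806, 0)  len=0.5520
  (v12,v0,v13) [-+-] → (2.0542, -1.28806, 0)–(2.0542, -0.779051, 0.213492)  len=0.5520
  (v13,v0,v1) [-++] → (2.0542, -0.779051, 0.213492)–(2.0542, -0.00798325, 0.5369)  len=0.8361
  (v13,v1,v14) [-+-] → (2.0542, -0.00798325, 0.5369)–(2.0542, -0.00798325, 0.532525)  len=0.0044
  (v14,v1,v2) [-++] → (2.0542, -0.00798325, 0.532525)–(2.0542, -0.00798325, -0.5369)  len=1.0694
  (v14,v2,v12) [-+-] → (2.0542, -0.00798325, -0.5369)–(2.0542, -0.0145189, -0.534159)  len=0.0071
  (v12,v2,v0) [-++] → (2.0542, -0.0145189, -0.534159)–(2.0542, -1.28806, 0)  len=1.3810

Chained into 2 loop(s):
  loop 1: 6 segments, perimeter = 3.8500
  loop 2: 6 segments, perimeter = 3.8500
Total perimeter = 7.700

loops=2 perimeter=7.700


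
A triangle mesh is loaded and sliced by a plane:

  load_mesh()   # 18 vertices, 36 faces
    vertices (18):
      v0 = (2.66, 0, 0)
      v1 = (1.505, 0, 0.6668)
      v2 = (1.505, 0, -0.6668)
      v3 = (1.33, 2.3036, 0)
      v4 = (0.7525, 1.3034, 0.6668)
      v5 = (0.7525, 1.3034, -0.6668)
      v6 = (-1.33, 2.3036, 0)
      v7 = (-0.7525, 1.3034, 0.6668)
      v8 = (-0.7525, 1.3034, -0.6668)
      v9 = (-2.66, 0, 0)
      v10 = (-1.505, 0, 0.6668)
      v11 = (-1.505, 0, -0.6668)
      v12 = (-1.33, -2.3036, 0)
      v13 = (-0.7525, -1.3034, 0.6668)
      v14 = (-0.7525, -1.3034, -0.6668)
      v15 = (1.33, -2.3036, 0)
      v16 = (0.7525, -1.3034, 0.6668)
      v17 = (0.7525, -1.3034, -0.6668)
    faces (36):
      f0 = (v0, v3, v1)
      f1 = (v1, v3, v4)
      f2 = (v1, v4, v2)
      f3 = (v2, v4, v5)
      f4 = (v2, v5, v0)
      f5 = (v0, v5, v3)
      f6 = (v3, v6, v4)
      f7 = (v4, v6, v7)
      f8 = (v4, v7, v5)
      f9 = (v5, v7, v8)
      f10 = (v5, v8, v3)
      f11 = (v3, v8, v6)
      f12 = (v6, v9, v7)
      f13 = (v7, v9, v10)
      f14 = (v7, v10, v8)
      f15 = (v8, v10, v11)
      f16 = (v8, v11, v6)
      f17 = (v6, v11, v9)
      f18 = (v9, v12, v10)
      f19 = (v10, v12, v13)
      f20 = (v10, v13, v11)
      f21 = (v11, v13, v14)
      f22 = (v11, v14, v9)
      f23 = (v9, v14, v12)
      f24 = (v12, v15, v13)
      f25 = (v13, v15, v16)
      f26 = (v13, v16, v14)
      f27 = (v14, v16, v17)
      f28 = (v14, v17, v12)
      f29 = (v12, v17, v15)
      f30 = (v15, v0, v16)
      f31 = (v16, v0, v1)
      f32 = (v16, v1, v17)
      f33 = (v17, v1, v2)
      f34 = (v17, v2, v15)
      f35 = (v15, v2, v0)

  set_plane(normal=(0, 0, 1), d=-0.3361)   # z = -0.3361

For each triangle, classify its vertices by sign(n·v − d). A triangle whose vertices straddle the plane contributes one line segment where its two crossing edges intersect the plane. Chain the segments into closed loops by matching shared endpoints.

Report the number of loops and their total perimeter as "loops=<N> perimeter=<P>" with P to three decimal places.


Straddling triangles (24 of 36):
  (v1,v4,v2) [++-] → (1.3184, 0.323211, -0.3361)–(1.505, 0, -0.3361)  len=0.3732
  (v2,v4,v5) [-+-] → (1.3184, 0.323211, -0.3361)–(0.7525, 1.3034, -0.3361)  len=1.1318
  (v2,v5,v0) [--+] → (1.69853, 0.656978, -0.3361)–(2.07782, 0, -0.3361)  len=0.7586
  (v0,v5,v3) [+-+] → (1.69853, 0.656978, -0.3361)–(1.03891, 1.79945, -0.3361)  len=1.3192
  (v4,v7,v5) [++-] → (0.379297, 1.3034, -0.3361)–(0.7525, 1.3034, -0.3361)  len=0.3732
  (v5,v7,v8) [-+-] → (0.379297, 1.3034, -0.3361)–(-0.7525, 1.3034, -0.3361)  len=1.1318
  (v5,v8,v3) [--+] → (0.280318, 1.79945, -0.3361)–(1.03891, 1.79945, -0.3361)  len=0.7586
  (v3,v8,v6) [+-+] → (0.280318, 1.79945, -0.3361)–(-1.03891, 1.79945, -0.3361)  len=1.3192
  (v7,v10,v8) [++-] → (-0.939101, 0.980189, -0.3361)–(-0.7525, 1.3034, -0.3361)  len=0.3732
  (v8,v10,v11) [-+-] → (-0.939101, 0.980189, -0.3361)–(-1.505, 0, -0.3361)  len=1.1318
  (v8,v11,v6) [--+] → (-1.41821, 1.14247, -0.3361)–(-1.03891, 1.79945, -0.3361)  len=0.7586
  (v6,v11,v9) [+-+] → (-1.41821, 1.14247, -0.3361)–(-2.07782, 0, -0.3361)  len=1.3192
  (v10,v13,v11) [++-] → (-1.3184, -0.323211, -0.3361)–(-1.505, 0, -0.3361)  len=0.3732
  (v11,v13,v14) [-+-] → (-1.3184, -0.323211, -0.3361)–(-0.7525, -1.3034, -0.3361)  len=1.1318
  (v11,v14,v9) [--+] → (-1.69853, -0.656978, -0.3361)–(-2.07782, 0, -0.3361)  len=0.7586
  (v9,v14,v12) [+-+] → (-1.69853, -0.656978, -0.3361)–(-1.03891, -1.79945, -0.3361)  len=1.3192
  (v13,v16,v14) [++-] → (-0.379297, -1.3034, -0.3361)–(-0.7525, -1.3034, -0.3361)  len=0.3732
  (v14,v16,v17) [-+-] → (-0.379297, -1.3034, -0.3361)–(0.7525, -1.3034, -0.3361)  len=1.1318
  (v14,v17,v12) [--+] → (-0.280318, -1.79945, -0.3361)–(-1.03891, -1.79945, -0.3361)  len=0.7586
  (v12,v17,v15) [+-+] → (-0.280318, -1.79945, -0.3361)–(1.03891, -1.79945, -0.3361)  len=1.3192
  (v16,v1,v17) [++-] → (0.939101, -0.980189, -0.3361)–(0.7525, -1.3034, -0.3361)  len=0.3732
  (v17,v1,v2) [-+-] → (0.939101, -0.980189, -0.3361)–(1.505, 0, -0.3361)  len=1.1318
  (v17,v2,v15) [--+] → (1.41821, -1.14247, -0.3361)–(1.03891, -1.79945, -0.3361)  len=0.7586
  (v15,v2,v0) [+-+] → (1.41821, -1.14247, -0.3361)–(2.07782, 0, -0.3361)  len=1.3192

Chained into 2 loop(s):
  loop 1: 12 segments, perimeter = 9.0301
  loop 2: 12 segments, perimeter = 12.4669
Total perimeter = 21.497

loops=2 perimeter=21.497


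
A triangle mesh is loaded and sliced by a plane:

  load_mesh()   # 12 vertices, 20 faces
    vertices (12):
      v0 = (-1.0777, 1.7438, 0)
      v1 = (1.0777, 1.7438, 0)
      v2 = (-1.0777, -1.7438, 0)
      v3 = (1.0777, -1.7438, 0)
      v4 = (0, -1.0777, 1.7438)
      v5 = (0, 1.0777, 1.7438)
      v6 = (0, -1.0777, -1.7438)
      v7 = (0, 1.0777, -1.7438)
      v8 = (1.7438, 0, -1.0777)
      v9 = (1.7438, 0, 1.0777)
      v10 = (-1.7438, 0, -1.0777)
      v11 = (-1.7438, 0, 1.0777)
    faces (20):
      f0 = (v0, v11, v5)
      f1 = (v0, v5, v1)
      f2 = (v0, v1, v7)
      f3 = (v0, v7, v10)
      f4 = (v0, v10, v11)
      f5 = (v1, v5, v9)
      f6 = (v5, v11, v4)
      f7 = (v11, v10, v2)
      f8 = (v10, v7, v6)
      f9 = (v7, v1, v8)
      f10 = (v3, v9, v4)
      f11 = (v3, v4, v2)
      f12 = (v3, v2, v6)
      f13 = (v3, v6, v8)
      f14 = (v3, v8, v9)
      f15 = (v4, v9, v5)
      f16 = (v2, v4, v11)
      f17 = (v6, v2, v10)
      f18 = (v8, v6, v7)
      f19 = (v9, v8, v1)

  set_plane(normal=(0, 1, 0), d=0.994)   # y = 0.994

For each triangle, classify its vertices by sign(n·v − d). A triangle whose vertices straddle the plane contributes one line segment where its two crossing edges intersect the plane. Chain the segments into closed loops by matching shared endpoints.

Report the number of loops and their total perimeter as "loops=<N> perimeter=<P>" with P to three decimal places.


loops=1 perimeter=9.384

Straddling triangles (10 of 20):
  (v0,v11,v5) [+-+] → (-1.36411, 0.994, 0.46339)–(-0.135433, 0.994, 1.69207)  len=1.7376
  (v0,v7,v10) [++-] → (-0.135433, 0.994, -1.69207)–(-1.36411, 0.994, -0.46339)  len=1.7376
  (v0,v10,v11) [+--] → (-1.36411, 0.994, -0.46339)–(-1.36411, 0.994, 0.46339)  len=0.9268
  (v1,v5,v9) [++-] → (0.135433, 0.994, 1.69207)–(1.36411, 0.994, 0.46339)  len=1.7376
  (v5,v11,v4) [+--] → (-0.135433, 0.994, 1.69207)–(0, 0.994, 1.7438)  len=0.1450
  (v10,v7,v6) [-+-] → (-0.135433, 0.994, -1.69207)–(0, 0.994, -1.7438)  len=0.1450
  (v7,v1,v8) [++-] → (1.36411, 0.994, -0.46339)–(0.135433, 0.994, -1.69207)  len=1.7376
  (v4,v9,v5) [--+] → (0.135433, 0.994, 1.69207)–(0, 0.994, 1.7438)  len=0.1450
  (v8,v6,v7) [--+] → (0, 0.994, -1.7438)–(0.135433, 0.994, -1.69207)  len=0.1450
  (v9,v8,v1) [--+] → (1.36411, 0.994, -0.46339)–(1.36411, 0.994, 0.46339)  len=0.9268

Chained into 1 loop(s):
  loop 1: 10 segments, perimeter = 9.3839
Total perimeter = 9.384
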